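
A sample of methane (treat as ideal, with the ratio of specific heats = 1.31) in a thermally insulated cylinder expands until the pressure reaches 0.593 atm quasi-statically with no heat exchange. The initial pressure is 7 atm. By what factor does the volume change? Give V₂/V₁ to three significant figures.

V₂/V₁ ≈ 6.58

From PV^γ = const, V₂/V₁ = (P₁/P₂)^(1/γ).
V₂/V₁ = (7/0.593)^(0.763) = 6.582.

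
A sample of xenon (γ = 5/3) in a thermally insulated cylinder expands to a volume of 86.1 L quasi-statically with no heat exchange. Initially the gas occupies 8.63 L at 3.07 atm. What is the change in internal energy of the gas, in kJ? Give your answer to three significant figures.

P₂ = P₁(V₁/V₂)^γ = 3.07×(8.63/86.1)^(5/3) = 0.0664 atm.
For a reversible adiabat, W_by_gas = (P₁V₁ − P₂V₂)/(γ−1).
W_by = (311100×0.00863 − 6728×0.0861) / (2/3) = 3158 J.
Q = 0 ⇒ ΔU = −W_by = -3158 J.

ΔU ≈ -3.16 kJ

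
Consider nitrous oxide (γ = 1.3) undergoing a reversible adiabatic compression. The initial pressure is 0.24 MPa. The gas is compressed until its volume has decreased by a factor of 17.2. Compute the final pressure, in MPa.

P₂ ≈ 9.69 MPa

Since PV^γ is constant along a reversible adiabat, P₂ = P₁ (V₁/V₂)^γ.
P₂ = 0.24 × 17.2^(1.3) = 9.692 MPa.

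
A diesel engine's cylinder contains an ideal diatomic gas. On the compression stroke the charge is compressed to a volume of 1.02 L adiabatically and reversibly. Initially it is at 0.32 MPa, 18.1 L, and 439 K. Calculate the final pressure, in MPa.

P₂ ≈ 17.9 MPa

Since PV^γ is constant along a reversible adiabat, P₂ = P₁ (V₁/V₂)^γ.
γ = 7/5 for a diatomic ideal gas.
P₂ = 0.32 × (18.1/1.02)^(7/5) = 17.94 MPa.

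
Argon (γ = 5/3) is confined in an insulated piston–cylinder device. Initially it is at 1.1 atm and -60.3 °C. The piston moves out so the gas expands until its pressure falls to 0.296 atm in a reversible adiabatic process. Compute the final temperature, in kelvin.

T₂ ≈ 126 K

Along an adiabat T P^((1−γ)/γ) is constant, so T₂ = T₁ (P₂/P₁)^((γ−1)/γ).
T₁ = -60.3 °C = 212.8 K.
T₂ = 212.8 × (0.296/1.1)^(2/5) = 125.9 K.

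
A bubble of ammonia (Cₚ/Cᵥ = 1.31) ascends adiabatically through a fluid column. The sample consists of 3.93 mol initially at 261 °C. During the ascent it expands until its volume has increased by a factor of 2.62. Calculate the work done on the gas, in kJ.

W ≈ -14.5 kJ

Adiabatic: T₁V₁^(γ−1) = T₂V₂^(γ−1) ⇒ T₂ = T₁ (V₁/V₂)^(γ−1).
T₁ = 261 °C = 534.1 K.
T₂ = 534.1 × (1/2.62)^(0.31) = 396.3 K.
Q = 0, so ΔU = W_on_gas = nCᵥΔT with Cᵥ = R/(γ−1) = 26.82 J/(mol·K).
ΔU = 3.93 × 26.82 × (396.3 − 534.1) = -14530 J.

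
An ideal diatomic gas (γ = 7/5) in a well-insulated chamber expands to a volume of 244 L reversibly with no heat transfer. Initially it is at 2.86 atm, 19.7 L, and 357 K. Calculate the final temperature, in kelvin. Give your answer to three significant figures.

T₂ ≈ 130 K

For a reversible adiabat TV^(γ−1) is constant, so T₂ = T₁ (V₁/V₂)^(γ−1).
T₂ = 357 × (19.7/244)^(2/5) = 130.5 K.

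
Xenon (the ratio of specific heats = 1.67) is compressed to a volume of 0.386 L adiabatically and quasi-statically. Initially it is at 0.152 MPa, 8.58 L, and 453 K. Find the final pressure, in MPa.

Since PV^γ is constant along a reversible adiabat, P₂ = P₁ (V₁/V₂)^γ.
P₂ = 0.152 × (8.58/0.386)^(1.67) = 26.99 MPa.

P₂ ≈ 27.0 MPa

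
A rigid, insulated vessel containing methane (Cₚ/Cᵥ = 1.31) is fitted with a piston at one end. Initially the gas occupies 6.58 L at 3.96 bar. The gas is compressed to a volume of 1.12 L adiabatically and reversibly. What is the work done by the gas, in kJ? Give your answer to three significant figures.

W ≈ -6.15 kJ

P₂ = P₁(V₁/V₂)^γ = 3.96×(6.58/1.12)^(1.31) = 40.28 bar.
For a reversible adiabat, W_by_gas = (P₁V₁ − P₂V₂)/(γ−1).
W_by = (396000×0.00658 − 4.028×10^6×0.00112) / (0.31) = -6148 J.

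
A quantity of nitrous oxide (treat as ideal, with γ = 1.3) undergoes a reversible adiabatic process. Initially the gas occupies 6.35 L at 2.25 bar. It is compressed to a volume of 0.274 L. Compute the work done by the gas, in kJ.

W ≈ -7.47 kJ

P₂ = P₁(V₁/V₂)^γ = 2.25×(6.35/0.274)^(1.3) = 133.9 bar.
For a reversible adiabat, W_by_gas = (P₁V₁ − P₂V₂)/(γ−1).
W_by = (225000×0.00635 − 1.339×10^7×0.000274) / (0.3) = -7465 J.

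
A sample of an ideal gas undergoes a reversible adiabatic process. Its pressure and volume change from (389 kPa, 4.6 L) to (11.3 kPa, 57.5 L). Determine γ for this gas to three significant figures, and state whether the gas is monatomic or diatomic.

γ ≈ 1.40; diatomic

PV^γ = const ⇒ γ = ln(P₂/P₁) / ln(V₁/V₂).
γ = ln(11.3/389) / ln(4.6/57.5) = 1.401.
γ ≈ 1.40 is close to 7/5, so the gas is diatomic.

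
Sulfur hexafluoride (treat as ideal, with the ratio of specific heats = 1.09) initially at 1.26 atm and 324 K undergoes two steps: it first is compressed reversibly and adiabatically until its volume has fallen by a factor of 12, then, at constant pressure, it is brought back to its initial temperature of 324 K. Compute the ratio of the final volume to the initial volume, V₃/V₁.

V₃/V₁ ≈ 0.0666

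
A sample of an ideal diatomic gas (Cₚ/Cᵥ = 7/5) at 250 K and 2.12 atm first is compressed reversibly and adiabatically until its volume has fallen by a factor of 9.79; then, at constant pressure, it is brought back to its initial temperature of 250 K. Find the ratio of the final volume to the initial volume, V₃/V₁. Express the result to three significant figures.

Adiabatic step: V₂/V₁ = 0.1021; T₂ = T₁·9.79^(2/5) = 622.7 K.
Isobaric step: V₃/V₂ = T₃/T₂ = 250/622.7.
V₃/V₁ = (V₂/V₁)(V₃/V₂) = 0.1021 × (250/622.7) = 0.04101.

V₃/V₁ ≈ 0.0410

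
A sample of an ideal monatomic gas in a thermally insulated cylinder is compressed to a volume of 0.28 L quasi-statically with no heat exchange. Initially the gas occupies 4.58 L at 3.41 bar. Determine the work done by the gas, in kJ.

W ≈ -12.8 kJ

γ = 5/3 for a monatomic ideal gas.
P₂ = P₁(V₁/V₂)^γ = 3.41×(4.58/0.28)^(5/3) = 359.4 bar.
For a reversible adiabat, W_by_gas = (P₁V₁ − P₂V₂)/(γ−1).
W_by = (341000×0.00458 − 3.594×10^7×0.00028) / (2/3) = -12750 J.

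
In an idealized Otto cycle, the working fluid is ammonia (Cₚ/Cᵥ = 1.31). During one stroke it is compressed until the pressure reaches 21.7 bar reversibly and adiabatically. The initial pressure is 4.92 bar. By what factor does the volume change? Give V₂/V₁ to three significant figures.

V₂/V₁ ≈ 0.322

From PV^γ = const, V₂/V₁ = (P₁/P₂)^(1/γ).
V₂/V₁ = (4.92/21.7)^(0.763) = 0.3221.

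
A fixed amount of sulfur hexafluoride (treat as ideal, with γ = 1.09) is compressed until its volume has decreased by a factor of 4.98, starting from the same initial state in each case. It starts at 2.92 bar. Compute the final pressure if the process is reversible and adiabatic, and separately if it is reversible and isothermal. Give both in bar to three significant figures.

adiabatic: 16.8 bar; isothermal: 14.5 bar

Isothermal: P₂ = P₁(V₁/V₂) = 2.92×4.98 = 14.54 bar.
Adiabatic: P₂ = P₁(V₁/V₂)^γ = 2.92×4.98^(1.09) = 16.8 bar.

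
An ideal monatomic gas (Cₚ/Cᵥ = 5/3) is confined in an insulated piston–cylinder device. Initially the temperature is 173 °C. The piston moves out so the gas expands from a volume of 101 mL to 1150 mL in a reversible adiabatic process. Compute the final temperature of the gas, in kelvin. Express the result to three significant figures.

T₂ ≈ 88.2 K

Adiabatic: T₁V₁^(γ−1) = T₂V₂^(γ−1) ⇒ T₂ = T₁ (V₁/V₂)^(γ−1).
T₁ = 173 °C = 446.1 K.
T₂ = 446.1 × (101/1150)^(2/3) = 88.15 K.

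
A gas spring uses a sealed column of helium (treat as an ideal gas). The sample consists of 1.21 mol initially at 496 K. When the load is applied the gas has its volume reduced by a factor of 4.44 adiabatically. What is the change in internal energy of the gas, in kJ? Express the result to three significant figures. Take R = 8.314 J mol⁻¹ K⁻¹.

For a reversible adiabat TV^(γ−1) is constant, so T₂ = T₁ (V₁/V₂)^(γ−1).
γ = 5/3 for a monatomic ideal gas, so γ−1 = 2/3.
T₂ = 496 × 4.44^(2/3) = 1340 K.
Q = 0, so ΔU = W_on_gas = nCᵥΔT with Cᵥ = R/(γ−1) = 12.47 J/(mol·K).
ΔU = 1.21 × 12.47 × (1340 − 496) = 12730 J.

ΔU ≈ 12.7 kJ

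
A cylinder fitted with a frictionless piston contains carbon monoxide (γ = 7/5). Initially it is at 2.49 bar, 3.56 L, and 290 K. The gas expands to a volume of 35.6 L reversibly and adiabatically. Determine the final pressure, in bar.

P₂ ≈ 0.0991 bar

Since PV^γ is constant along a reversible adiabat, P₂ = P₁ (V₁/V₂)^γ.
P₂ = 2.49 × (3.56/35.6)^(7/5) = 0.09913 bar.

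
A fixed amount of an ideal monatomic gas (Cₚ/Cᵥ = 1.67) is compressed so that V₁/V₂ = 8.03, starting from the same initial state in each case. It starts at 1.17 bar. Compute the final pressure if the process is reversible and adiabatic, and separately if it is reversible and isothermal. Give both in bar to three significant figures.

Isothermal: P₂ = P₁(V₁/V₂) = 1.17×8.03 = 9.395 bar.
Adiabatic: P₂ = P₁(V₁/V₂)^γ = 1.17×8.03^(1.67) = 37.94 bar.

adiabatic: 37.9 bar; isothermal: 9.40 bar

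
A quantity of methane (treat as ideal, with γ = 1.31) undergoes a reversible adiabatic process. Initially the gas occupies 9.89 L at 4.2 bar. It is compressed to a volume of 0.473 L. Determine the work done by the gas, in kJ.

P₂ = P₁(V₁/V₂)^γ = 4.2×(9.89/0.473)^(1.31) = 225.4 bar.
For a reversible adiabat, W_by_gas = (P₁V₁ − P₂V₂)/(γ−1).
W_by = (420000×0.00989 − 2.254×10^7×0.000473) / (0.31) = -20990 J.

W ≈ -21.0 kJ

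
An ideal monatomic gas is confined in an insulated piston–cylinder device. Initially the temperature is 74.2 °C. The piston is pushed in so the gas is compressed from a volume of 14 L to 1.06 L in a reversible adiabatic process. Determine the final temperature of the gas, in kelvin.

T₂ ≈ 1940 K

For a reversible adiabat TV^(γ−1) is constant, so T₂ = T₁ (V₁/V₂)^(γ−1).
For a monatomic ideal gas γ = 5/3, so γ−1 = 2/3.
T₁ = 74.2 °C = 347.3 K.
T₂ = 347.3 × (14/1.06)^(2/3) = 1941 K.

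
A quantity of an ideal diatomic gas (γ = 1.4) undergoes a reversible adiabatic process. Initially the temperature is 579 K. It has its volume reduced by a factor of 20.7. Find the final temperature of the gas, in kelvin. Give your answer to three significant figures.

Adiabatic: T₁V₁^(γ−1) = T₂V₂^(γ−1) ⇒ T₂ = T₁ (V₁/V₂)^(γ−1).
T₂ = 579 × 20.7^(0.4) = 1946 K.

T₂ ≈ 1950 K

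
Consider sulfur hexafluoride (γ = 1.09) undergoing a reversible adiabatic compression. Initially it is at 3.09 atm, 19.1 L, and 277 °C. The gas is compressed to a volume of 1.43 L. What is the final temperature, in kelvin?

T₂ ≈ 695 K

Adiabatic: T₁V₁^(γ−1) = T₂V₂^(γ−1) ⇒ T₂ = T₁ (V₁/V₂)^(γ−1).
T₁ = 277 °C = 550.1 K.
T₂ = 550.1 × (19.1/1.43)^(0.09) = 694.7 K.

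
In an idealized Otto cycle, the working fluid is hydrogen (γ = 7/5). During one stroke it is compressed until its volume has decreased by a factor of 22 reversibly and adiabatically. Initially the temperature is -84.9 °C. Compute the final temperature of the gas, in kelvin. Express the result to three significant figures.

T₂ ≈ 648 K

For a reversible adiabat TV^(γ−1) is constant, so T₂ = T₁ (V₁/V₂)^(γ−1).
T₁ = -84.9 °C = 188.2 K.
T₂ = 188.2 × 22^(2/5) = 648.2 K.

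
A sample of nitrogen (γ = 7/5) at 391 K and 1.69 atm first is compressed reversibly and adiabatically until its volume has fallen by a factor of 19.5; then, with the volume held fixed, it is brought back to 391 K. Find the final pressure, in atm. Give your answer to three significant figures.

Adiabatic step (PV^γ = const): P₂ = 1.69×19.5^(7/5) = 108.1 atm; T₂ = 391×19.5^(2/5) = 1283 K.
Isochoric: P₃ = P₂(T₃/T₂) = 108.1 × (391/1283) = 32.95 atm.

P₃ ≈ 33.0 atm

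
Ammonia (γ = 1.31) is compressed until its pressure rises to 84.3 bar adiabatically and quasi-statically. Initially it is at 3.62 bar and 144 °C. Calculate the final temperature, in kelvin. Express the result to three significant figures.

T₂ ≈ 879 K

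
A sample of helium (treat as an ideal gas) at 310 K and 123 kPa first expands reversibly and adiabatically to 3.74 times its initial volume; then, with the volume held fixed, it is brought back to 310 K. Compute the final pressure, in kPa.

P₃ ≈ 32.9 kPa

For a monatomic ideal gas γ = 5/3.
Adiabatic step (PV^γ = const): P₂ = 123×(1/3.74)^(5/3) = 13.65 kPa; T₂ = 310×(1/3.74)^(2/3) = 128.7 K.
Isochoric: P₃ = P₂(T₃/T₂) = 13.65 × (310/128.7) = 32.89 kPa.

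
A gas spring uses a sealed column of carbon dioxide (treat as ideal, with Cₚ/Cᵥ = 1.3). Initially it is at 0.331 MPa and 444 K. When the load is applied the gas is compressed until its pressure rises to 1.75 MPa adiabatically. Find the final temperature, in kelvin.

T₂ ≈ 652 K

Adiabatic: T₂/T₁ = (P₂/P₁)^((γ−1)/γ).
T₂ = 444 × (1.75/0.331)^(0.231) = 652 K.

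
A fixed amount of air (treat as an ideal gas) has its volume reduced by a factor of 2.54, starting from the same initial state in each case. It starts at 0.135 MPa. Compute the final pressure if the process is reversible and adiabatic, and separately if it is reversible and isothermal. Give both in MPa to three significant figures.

For a diatomic ideal gas γ = 7/5.
Isothermal: P₂ = P₁(V₁/V₂) = 0.135×2.54 = 0.3429 MPa.
Adiabatic: P₂ = P₁(V₁/V₂)^γ = 0.135×2.54^(7/5) = 0.4979 MPa.

adiabatic: 0.498 MPa; isothermal: 0.343 MPa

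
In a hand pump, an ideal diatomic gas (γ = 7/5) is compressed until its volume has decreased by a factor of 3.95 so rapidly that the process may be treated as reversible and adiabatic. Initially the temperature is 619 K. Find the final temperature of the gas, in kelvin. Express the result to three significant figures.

Adiabatic: T₁V₁^(γ−1) = T₂V₂^(γ−1) ⇒ T₂ = T₁ (V₁/V₂)^(γ−1).
T₂ = 619 × 3.95^(2/5) = 1072 K.

T₂ ≈ 1070 K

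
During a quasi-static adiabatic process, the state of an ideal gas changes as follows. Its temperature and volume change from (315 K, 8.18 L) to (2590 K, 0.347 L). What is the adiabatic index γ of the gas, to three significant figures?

γ ≈ 1.67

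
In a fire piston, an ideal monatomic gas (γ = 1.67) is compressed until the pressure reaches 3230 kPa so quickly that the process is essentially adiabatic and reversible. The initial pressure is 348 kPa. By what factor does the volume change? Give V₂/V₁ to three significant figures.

From PV^γ = const, V₂/V₁ = (P₁/P₂)^(1/γ).
V₂/V₁ = (348/3230)^(0.599) = 0.2634.

V₂/V₁ ≈ 0.263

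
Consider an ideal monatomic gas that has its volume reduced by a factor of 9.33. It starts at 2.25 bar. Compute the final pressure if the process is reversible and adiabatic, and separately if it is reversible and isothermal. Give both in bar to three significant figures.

For a monatomic ideal gas γ = 5/3.
Isothermal: P₂ = P₁(V₁/V₂) = 2.25×9.33 = 20.99 bar.
Adiabatic: P₂ = P₁(V₁/V₂)^γ = 2.25×9.33^(5/3) = 93.04 bar.

adiabatic: 93.0 bar; isothermal: 21.0 bar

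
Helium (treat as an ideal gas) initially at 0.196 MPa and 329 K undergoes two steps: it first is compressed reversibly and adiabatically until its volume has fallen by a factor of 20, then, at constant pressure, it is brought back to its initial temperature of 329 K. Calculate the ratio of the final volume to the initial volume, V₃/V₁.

For a monatomic ideal gas γ = 5/3.
Adiabatic step: V₂/V₁ = 0.05; T₂ = T₁·20^(2/3) = 2424 K.
Isobaric step: V₃/V₂ = T₃/T₂ = 329/2424.
V₃/V₁ = (V₂/V₁)(V₃/V₂) = 0.05 × (329/2424) = 0.006786.

V₃/V₁ ≈ 0.00679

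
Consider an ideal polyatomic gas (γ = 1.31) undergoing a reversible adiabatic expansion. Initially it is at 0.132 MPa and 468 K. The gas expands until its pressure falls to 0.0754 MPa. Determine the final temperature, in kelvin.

T₂ ≈ 410 K

Along an adiabat T P^((1−γ)/γ) is constant, so T₂ = T₁ (P₂/P₁)^((γ−1)/γ).
T₂ = 468 × (0.0754/0.132)^(0.237) = 409.9 K.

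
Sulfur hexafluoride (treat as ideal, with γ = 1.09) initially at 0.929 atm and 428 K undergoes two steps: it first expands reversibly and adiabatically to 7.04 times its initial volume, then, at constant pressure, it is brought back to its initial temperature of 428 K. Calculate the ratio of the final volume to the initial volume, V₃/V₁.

Adiabatic step: V₂/V₁ = 7.04; T₂ = T₁·(1/7.04)^(0.09) = 359.1 K.
Isobaric step: V₃/V₂ = T₃/T₂ = 428/359.1.
V₃/V₁ = (V₂/V₁)(V₃/V₂) = 7.04 × (428/359.1) = 8.392.

V₃/V₁ ≈ 8.39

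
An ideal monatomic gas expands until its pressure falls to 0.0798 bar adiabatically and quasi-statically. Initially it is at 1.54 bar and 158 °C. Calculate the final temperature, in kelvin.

T₂ ≈ 132 K

Adiabatic: T₂/T₁ = (P₂/P₁)^((γ−1)/γ).
For a monatomic ideal gas γ = 5/3, so (γ−1)/γ = 2/5.
T₁ = 158 °C = 431.1 K.
T₂ = 431.1 × (0.0798/1.54)^(2/5) = 132 K.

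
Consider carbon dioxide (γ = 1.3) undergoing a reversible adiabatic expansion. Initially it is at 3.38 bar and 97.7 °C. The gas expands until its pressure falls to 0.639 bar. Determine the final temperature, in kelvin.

Adiabatic: T₂/T₁ = (P₂/P₁)^((γ−1)/γ).
T₁ = 97.7 °C = 370.8 K.
T₂ = 370.8 × (0.639/3.38)^(0.231) = 252.5 K.

T₂ ≈ 252 K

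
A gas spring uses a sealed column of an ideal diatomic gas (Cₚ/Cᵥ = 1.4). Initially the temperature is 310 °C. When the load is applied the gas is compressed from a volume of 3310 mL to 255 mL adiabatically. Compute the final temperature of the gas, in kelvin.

For a reversible adiabat TV^(γ−1) is constant, so T₂ = T₁ (V₁/V₂)^(γ−1).
T₁ = 310 °C = 583.1 K.
T₂ = 583.1 × (3310/255)^(0.4) = 1626 K.

T₂ ≈ 1630 K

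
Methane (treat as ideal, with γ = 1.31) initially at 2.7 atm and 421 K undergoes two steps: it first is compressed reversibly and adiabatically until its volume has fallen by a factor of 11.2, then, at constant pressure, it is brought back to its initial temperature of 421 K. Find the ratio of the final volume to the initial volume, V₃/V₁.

Adiabatic step: V₂/V₁ = 0.08929; T₂ = T₁·11.2^(0.31) = 890.3 K.
Isobaric step: V₃/V₂ = T₃/T₂ = 421/890.3.
V₃/V₁ = (V₂/V₁)(V₃/V₂) = 0.08929 × (421/890.3) = 0.04222.

V₃/V₁ ≈ 0.0422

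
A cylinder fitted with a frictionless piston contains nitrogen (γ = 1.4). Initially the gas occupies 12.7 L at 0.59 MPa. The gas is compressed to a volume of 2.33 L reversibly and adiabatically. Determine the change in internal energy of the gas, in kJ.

ΔU ≈ 18.2 kJ

P₂ = P₁(V₁/V₂)^γ = 0.59×(12.7/2.33)^(1.4) = 6.337 MPa.
For a reversible adiabat, W_by_gas = (P₁V₁ − P₂V₂)/(γ−1).
W_by = (590000×0.0127 − 6.337×10^6×0.00233) / (0.4) = -18180 J.
Q = 0 ⇒ ΔU = −W_by = 18180 J.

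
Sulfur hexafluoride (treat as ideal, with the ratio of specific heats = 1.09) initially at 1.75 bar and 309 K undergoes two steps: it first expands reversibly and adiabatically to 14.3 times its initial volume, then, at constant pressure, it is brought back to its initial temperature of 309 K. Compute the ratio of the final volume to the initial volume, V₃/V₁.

V₃/V₁ ≈ 18.2

Adiabatic step: V₂/V₁ = 14.3; T₂ = T₁·(1/14.3)^(0.09) = 243.2 K.
Isobaric step: V₃/V₂ = T₃/T₂ = 309/243.2.
V₃/V₁ = (V₂/V₁)(V₃/V₂) = 14.3 × (309/243.2) = 18.17.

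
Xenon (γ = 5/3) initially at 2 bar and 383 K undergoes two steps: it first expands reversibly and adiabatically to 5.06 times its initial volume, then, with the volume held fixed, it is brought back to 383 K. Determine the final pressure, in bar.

P₃ ≈ 0.395 bar

Adiabatic step (PV^γ = const): P₂ = 2×(1/5.06)^(5/3) = 0.1341 bar; T₂ = 383×(1/5.06)^(2/3) = 129.9 K.
Isochoric: P₃ = P₂(T₃/T₂) = 0.1341 × (383/129.9) = 0.3953 bar.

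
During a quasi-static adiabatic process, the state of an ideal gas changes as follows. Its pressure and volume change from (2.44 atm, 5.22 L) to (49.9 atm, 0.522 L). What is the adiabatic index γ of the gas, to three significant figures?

PV^γ = const ⇒ γ = ln(P₂/P₁) / ln(V₁/V₂).
γ = ln(49.9/2.44) / ln(5.22/0.522) = 1.311.

γ ≈ 1.31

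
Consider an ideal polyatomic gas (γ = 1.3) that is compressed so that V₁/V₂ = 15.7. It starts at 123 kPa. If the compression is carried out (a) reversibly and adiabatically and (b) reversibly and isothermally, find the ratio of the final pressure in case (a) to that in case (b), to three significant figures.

Isothermal: P_b = P₁(V₁/V₂) = 123×15.7.
Adiabatic: P_a = P₁(V₁/V₂)^γ = 123×15.7^(1.3).
P_a/P_b = (V₁/V₂)^(γ−1) = 15.7^(0.3) = 2.284.

P_adiabatic / P_isothermal ≈ 2.28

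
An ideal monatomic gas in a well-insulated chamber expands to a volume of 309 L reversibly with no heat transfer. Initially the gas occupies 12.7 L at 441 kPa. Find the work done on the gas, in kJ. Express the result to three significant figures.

γ = 5/3 for a monatomic ideal gas.
P₂ = P₁(V₁/V₂)^γ = 441×(12.7/309)^(5/3) = 2.159 kPa.
For a reversible adiabat, W_by_gas = (P₁V₁ − P₂V₂)/(γ−1).
W_by = (441000×0.0127 − 2159×0.309) / (2/3) = 7401 J.
W_on_gas = −W_by = -7401 J.

W ≈ -7.40 kJ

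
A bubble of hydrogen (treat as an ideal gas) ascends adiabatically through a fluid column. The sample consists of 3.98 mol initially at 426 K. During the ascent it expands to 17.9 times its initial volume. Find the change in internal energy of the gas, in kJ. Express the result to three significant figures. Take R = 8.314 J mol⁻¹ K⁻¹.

ΔU ≈ -24.1 kJ

For a reversible adiabat TV^(γ−1) is constant, so T₂ = T₁ (V₁/V₂)^(γ−1).
γ = 7/5 for a diatomic ideal gas, so γ−1 = 2/5.
T₂ = 426 × (1/17.9)^(2/5) = 134.4 K.
Q = 0, so ΔU = W_on_gas = nCᵥΔT with Cᵥ = R/(γ−1) = 20.79 J/(mol·K).
ΔU = 3.98 × 20.79 × (134.4 − 426) = -24130 J.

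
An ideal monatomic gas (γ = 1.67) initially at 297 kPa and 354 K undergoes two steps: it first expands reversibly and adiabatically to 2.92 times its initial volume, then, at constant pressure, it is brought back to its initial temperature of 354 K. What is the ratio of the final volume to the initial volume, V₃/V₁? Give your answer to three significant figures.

V₃/V₁ ≈ 5.99

Adiabatic step: V₂/V₁ = 2.92; T₂ = T₁·(1/2.92)^(0.67) = 172.7 K.
Isobaric step: V₃/V₂ = T₃/T₂ = 354/172.7.
V₃/V₁ = (V₂/V₁)(V₃/V₂) = 2.92 × (354/172.7) = 5.987.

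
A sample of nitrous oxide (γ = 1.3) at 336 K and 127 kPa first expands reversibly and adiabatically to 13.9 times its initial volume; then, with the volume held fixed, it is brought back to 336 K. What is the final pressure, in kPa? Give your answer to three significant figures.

Adiabatic step (PV^γ = const): P₂ = 127×(1/13.9)^(1.3) = 4.148 kPa; T₂ = 336×(1/13.9)^(0.3) = 152.6 K.
Isochoric: P₃ = P₂(T₃/T₂) = 4.148 × (336/152.6) = 9.137 kPa.

P₃ ≈ 9.14 kPa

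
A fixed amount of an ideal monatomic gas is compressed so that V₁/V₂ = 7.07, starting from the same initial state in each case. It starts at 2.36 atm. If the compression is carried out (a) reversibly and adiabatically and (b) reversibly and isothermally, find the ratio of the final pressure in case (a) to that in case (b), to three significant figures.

P_adiabatic / P_isothermal ≈ 3.68

For a monatomic ideal gas γ = 5/3.
Isothermal: P_b = P₁(V₁/V₂) = 2.36×7.07.
Adiabatic: P_a = P₁(V₁/V₂)^γ = 2.36×7.07^(5/3).
P_a/P_b = (V₁/V₂)^(γ−1) = 7.07^(2/3) = 3.684.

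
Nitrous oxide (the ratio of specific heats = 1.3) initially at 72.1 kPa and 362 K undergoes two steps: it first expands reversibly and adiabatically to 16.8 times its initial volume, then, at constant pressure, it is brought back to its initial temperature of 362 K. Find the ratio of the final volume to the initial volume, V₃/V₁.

V₃/V₁ ≈ 39.2

Adiabatic step: V₂/V₁ = 16.8; T₂ = T₁·(1/16.8)^(0.3) = 155.3 K.
Isobaric step: V₃/V₂ = T₃/T₂ = 362/155.3.
V₃/V₁ = (V₂/V₁)(V₃/V₂) = 16.8 × (362/155.3) = 39.17.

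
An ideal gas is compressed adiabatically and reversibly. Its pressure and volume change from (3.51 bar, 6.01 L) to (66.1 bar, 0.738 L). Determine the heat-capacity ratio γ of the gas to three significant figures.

PV^γ = const ⇒ γ = ln(P₂/P₁) / ln(V₁/V₂).
γ = ln(66.1/3.51) / ln(6.01/0.738) = 1.4.

γ ≈ 1.40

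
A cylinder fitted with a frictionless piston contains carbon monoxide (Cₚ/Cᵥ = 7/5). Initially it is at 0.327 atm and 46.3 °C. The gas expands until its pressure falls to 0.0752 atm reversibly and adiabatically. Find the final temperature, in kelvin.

Adiabatic: T₂/T₁ = (P₂/P₁)^((γ−1)/γ).
T₁ = 46.3 °C = 319.4 K.
T₂ = 319.4 × (0.0752/0.327)^(2/7) = 209.9 K.

T₂ ≈ 210 K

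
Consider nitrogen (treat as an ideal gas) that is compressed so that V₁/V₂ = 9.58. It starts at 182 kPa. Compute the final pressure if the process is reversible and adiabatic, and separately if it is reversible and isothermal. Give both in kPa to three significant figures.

adiabatic: 4310 kPa; isothermal: 1740 kPa

For a diatomic ideal gas γ = 7/5.
Isothermal: P₂ = P₁(V₁/V₂) = 182×9.58 = 1744 kPa.
Adiabatic: P₂ = P₁(V₁/V₂)^γ = 182×9.58^(7/5) = 4305 kPa.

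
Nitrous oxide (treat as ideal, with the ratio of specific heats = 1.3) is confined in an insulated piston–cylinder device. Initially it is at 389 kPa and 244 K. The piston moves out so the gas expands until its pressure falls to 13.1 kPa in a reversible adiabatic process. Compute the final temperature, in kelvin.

Adiabatic: T₂/T₁ = (P₂/P₁)^((γ−1)/γ).
T₂ = 244 × (13.1/389)^(0.231) = 111.6 K.

T₂ ≈ 112 K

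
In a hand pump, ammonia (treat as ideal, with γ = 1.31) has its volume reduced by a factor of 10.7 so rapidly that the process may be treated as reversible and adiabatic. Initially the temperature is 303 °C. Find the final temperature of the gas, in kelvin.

T₂ ≈ 1200 K

Adiabatic: T₁V₁^(γ−1) = T₂V₂^(γ−1) ⇒ T₂ = T₁ (V₁/V₂)^(γ−1).
T₁ = 303 °C = 576.1 K.
T₂ = 576.1 × 10.7^(0.31) = 1201 K.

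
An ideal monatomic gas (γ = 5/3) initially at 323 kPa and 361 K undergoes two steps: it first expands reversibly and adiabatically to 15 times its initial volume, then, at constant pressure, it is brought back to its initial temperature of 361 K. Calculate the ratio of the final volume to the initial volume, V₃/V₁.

V₃/V₁ ≈ 91.2

Adiabatic step: V₂/V₁ = 15; T₂ = T₁·(1/15)^(2/3) = 59.35 K.
Isobaric step: V₃/V₂ = T₃/T₂ = 361/59.35.
V₃/V₁ = (V₂/V₁)(V₃/V₂) = 15 × (361/59.35) = 91.23.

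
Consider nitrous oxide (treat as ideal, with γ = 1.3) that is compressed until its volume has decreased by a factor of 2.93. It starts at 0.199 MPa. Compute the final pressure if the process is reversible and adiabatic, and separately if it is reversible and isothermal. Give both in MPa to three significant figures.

Isothermal: P₂ = P₁(V₁/V₂) = 0.199×2.93 = 0.5831 MPa.
Adiabatic: P₂ = P₁(V₁/V₂)^γ = 0.199×2.93^(1.3) = 0.805 MPa.

adiabatic: 0.805 MPa; isothermal: 0.583 MPa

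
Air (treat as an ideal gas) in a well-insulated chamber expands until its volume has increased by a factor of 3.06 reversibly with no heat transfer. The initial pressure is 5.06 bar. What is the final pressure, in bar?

Adiabatic: P₁V₁^γ = P₂V₂^γ ⇒ P₂ = P₁ (V₁/V₂)^γ.
For a diatomic ideal gas γ = 7/5.
P₂ = 5.06 × (1/3.06)^(7/5) = 1.057 bar.

P₂ ≈ 1.06 bar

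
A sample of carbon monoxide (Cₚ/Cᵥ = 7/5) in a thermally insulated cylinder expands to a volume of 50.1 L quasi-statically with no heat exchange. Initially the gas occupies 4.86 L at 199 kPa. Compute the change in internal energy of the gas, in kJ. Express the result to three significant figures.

ΔU ≈ -1.47 kJ

P₂ = P₁(V₁/V₂)^γ = 199×(4.86/50.1)^(7/5) = 7.592 kPa.
For a reversible adiabat, W_by_gas = (P₁V₁ − P₂V₂)/(γ−1).
W_by = (199000×0.00486 − 7592×0.0501) / (2/5) = 1467 J.
Q = 0 ⇒ ΔU = −W_by = -1467 J.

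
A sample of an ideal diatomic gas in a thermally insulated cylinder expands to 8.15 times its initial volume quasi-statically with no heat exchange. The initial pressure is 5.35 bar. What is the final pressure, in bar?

P₂ ≈ 0.284 bar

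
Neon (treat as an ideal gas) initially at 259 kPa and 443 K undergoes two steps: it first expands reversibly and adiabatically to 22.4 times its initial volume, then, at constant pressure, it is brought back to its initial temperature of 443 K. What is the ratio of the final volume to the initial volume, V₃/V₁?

V₃/V₁ ≈ 178

For a monatomic ideal gas γ = 5/3.
Adiabatic step: V₂/V₁ = 22.4; T₂ = T₁·(1/22.4)^(2/3) = 55.75 K.
Isobaric step: V₃/V₂ = T₃/T₂ = 443/55.75.
V₃/V₁ = (V₂/V₁)(V₃/V₂) = 22.4 × (443/55.75) = 178.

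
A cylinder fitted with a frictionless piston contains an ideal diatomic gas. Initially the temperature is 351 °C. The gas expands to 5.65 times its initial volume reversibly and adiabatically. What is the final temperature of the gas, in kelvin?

T₂ ≈ 312 K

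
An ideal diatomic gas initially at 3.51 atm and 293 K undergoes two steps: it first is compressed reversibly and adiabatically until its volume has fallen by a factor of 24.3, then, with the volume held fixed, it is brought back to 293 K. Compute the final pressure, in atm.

P₃ ≈ 85.3 atm

For a diatomic ideal gas γ = 7/5.
Adiabatic step (PV^γ = const): P₂ = 3.51×24.3^(7/5) = 305.6 atm; T₂ = 293×24.3^(2/5) = 1050 K.
Isochoric: P₃ = P₂(T₃/T₂) = 305.6 × (293/1050) = 85.29 atm.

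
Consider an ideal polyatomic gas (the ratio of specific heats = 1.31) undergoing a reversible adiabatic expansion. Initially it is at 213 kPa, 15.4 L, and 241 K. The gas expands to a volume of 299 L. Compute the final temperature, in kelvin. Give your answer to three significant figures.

T₂ ≈ 96.1 K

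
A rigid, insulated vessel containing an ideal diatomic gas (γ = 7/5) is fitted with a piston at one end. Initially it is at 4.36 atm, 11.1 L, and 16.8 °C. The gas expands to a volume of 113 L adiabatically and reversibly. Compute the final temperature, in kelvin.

Adiabatic: T₁V₁^(γ−1) = T₂V₂^(γ−1) ⇒ T₂ = T₁ (V₁/V₂)^(γ−1).
T₁ = 16.8 °C = 289.9 K.
T₂ = 289.9 × (11.1/113)^(2/5) = 114.6 K.

T₂ ≈ 115 K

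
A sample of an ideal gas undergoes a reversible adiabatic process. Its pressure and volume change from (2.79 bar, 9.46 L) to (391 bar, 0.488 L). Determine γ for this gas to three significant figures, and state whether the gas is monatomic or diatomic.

γ ≈ 1.67; monatomic

PV^γ = const ⇒ γ = ln(P₂/P₁) / ln(V₁/V₂).
γ = ln(391/2.79) / ln(9.46/0.488) = 1.667.
γ ≈ 1.67 is close to 5/3, so the gas is monatomic.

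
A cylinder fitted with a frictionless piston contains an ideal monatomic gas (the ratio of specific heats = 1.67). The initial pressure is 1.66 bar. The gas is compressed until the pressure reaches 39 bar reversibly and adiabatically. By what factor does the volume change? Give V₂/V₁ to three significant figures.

V₂/V₁ ≈ 0.151

From PV^γ = const, V₂/V₁ = (P₁/P₂)^(1/γ).
V₂/V₁ = (1.66/39)^(0.599) = 0.151.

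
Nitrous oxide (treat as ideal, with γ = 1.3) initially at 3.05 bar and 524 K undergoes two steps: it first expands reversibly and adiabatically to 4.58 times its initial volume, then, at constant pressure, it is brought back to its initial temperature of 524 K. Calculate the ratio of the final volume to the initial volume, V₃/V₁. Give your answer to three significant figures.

V₃/V₁ ≈ 7.23

Adiabatic step: V₂/V₁ = 4.58; T₂ = T₁·(1/4.58)^(0.3) = 331.9 K.
Isobaric step: V₃/V₂ = T₃/T₂ = 524/331.9.
V₃/V₁ = (V₂/V₁)(V₃/V₂) = 4.58 × (524/331.9) = 7.23.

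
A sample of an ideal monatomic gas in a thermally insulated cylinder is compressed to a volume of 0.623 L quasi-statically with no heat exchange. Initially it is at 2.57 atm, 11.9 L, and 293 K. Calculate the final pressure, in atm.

P₂ ≈ 351 atm

Adiabatic: P₁V₁^γ = P₂V₂^γ ⇒ P₂ = P₁ (V₁/V₂)^γ.
γ = 5/3 for a monatomic ideal gas.
P₂ = 2.57 × (11.9/0.623)^(5/3) = 350.8 atm.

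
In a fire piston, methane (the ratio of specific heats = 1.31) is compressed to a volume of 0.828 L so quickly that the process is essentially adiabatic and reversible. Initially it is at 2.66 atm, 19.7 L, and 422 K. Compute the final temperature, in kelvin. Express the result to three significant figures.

Adiabatic: T₁V₁^(γ−1) = T₂V₂^(γ−1) ⇒ T₂ = T₁ (V₁/V₂)^(γ−1).
T₂ = 422 × (19.7/0.828)^(0.31) = 1127 K.

T₂ ≈ 1130 K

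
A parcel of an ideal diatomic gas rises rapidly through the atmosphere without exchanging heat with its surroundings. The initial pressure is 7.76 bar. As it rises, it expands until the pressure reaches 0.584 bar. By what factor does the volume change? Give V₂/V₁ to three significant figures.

V₂/V₁ ≈ 6.35

From PV^γ = const, V₂/V₁ = (P₁/P₂)^(1/γ).
For a diatomic ideal gas γ = 7/5.
V₂/V₁ = (7.76/0.584)^(5/7) = 6.345.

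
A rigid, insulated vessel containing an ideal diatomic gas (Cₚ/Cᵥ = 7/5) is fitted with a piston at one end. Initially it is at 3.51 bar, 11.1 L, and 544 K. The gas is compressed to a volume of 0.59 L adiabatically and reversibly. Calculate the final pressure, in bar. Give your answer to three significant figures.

Adiabatic: P₁V₁^γ = P₂V₂^γ ⇒ P₂ = P₁ (V₁/V₂)^γ.
P₂ = 3.51 × (11.1/0.59)^(7/5) = 213.6 bar.

P₂ ≈ 214 bar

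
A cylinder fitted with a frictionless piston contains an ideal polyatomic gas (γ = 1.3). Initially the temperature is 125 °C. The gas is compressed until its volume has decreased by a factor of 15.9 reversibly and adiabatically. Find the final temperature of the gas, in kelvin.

T₂ ≈ 913 K

Adiabatic: T₁V₁^(γ−1) = T₂V₂^(γ−1) ⇒ T₂ = T₁ (V₁/V₂)^(γ−1).
T₁ = 125 °C = 398.1 K.
T₂ = 398.1 × 15.9^(0.3) = 913 K.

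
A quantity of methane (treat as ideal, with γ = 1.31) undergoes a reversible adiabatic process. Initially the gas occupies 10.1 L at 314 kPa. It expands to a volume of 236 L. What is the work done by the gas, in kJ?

W ≈ 6.38 kJ

P₂ = P₁(V₁/V₂)^γ = 314×(10.1/236)^(1.31) = 5.059 kPa.
For a reversible adiabat, W_by_gas = (P₁V₁ − P₂V₂)/(γ−1).
W_by = (314000×0.0101 − 5059×0.236) / (0.31) = 6379 J.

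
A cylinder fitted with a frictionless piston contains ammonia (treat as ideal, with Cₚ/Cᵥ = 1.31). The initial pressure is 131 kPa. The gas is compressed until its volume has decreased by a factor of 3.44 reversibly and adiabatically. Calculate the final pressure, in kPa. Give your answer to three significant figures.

Adiabatic: P₁V₁^γ = P₂V₂^γ ⇒ P₂ = P₁ (V₁/V₂)^γ.
P₂ = 131 × 3.44^(1.31) = 660.9 kPa.

P₂ ≈ 661 kPa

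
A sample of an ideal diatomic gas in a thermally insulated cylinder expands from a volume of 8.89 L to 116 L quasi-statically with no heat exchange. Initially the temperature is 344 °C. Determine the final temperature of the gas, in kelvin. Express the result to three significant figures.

For a reversible adiabat TV^(γ−1) is constant, so T₂ = T₁ (V₁/V₂)^(γ−1).
For a diatomic ideal gas γ = 7/5, so γ−1 = 2/5.
T₁ = 344 °C = 617.1 K.
T₂ = 617.1 × (8.89/116)^(2/5) = 220.9 K.

T₂ ≈ 221 K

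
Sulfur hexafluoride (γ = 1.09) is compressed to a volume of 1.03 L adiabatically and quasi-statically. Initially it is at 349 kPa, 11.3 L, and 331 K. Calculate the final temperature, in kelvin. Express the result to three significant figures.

T₂ ≈ 411 K

For a reversible adiabat TV^(γ−1) is constant, so T₂ = T₁ (V₁/V₂)^(γ−1).
T₂ = 331 × (11.3/1.03)^(0.09) = 410.6 K.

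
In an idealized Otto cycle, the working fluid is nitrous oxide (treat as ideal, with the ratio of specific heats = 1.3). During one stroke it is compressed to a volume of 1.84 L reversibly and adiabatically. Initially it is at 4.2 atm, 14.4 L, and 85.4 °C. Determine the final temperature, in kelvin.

T₂ ≈ 665 K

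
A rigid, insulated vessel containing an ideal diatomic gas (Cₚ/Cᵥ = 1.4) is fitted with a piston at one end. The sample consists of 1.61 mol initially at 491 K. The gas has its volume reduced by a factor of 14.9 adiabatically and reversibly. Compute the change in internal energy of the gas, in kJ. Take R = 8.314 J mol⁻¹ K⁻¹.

ΔU ≈ 32.0 kJ

For a reversible adiabat TV^(γ−1) is constant, so T₂ = T₁ (V₁/V₂)^(γ−1).
T₂ = 491 × 14.9^(0.4) = 1447 K.
Q = 0, so ΔU = W_on_gas = nCᵥΔT with Cᵥ = R/(γ−1) = 20.79 J/(mol·K).
ΔU = 1.61 × 20.79 × (1447 − 491) = 31980 J.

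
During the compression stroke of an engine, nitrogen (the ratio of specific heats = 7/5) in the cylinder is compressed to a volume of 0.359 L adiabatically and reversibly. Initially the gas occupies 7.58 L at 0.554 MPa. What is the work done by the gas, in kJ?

P₂ = P₁(V₁/V₂)^γ = 0.554×(7.58/0.359)^(7/5) = 39.62 MPa.
For a reversible adiabat, W_by_gas = (P₁V₁ − P₂V₂)/(γ−1).
W_by = (554000×0.00758 − 3.962×10^7×0.000359) / (2/5) = -25060 J.

W ≈ -25.1 kJ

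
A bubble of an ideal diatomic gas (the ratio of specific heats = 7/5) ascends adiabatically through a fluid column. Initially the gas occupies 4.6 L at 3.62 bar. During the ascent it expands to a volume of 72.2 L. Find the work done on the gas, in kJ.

P₂ = P₁(V₁/V₂)^γ = 3.62×(4.6/72.2)^(7/5) = 0.07667 bar.
For a reversible adiabat, W_by_gas = (P₁V₁ − P₂V₂)/(γ−1).
W_by = (362000×0.0046 − 7667×0.0722) / (2/5) = 2779 J.
W_on_gas = −W_by = -2779 J.

W ≈ -2.78 kJ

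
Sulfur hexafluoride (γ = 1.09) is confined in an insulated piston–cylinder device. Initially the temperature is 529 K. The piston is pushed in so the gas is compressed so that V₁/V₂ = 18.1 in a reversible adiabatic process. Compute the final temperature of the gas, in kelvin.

For a reversible adiabat TV^(γ−1) is constant, so T₂ = T₁ (V₁/V₂)^(γ−1).
T₂ = 529 × 18.1^(0.09) = 686.5 K.

T₂ ≈ 687 K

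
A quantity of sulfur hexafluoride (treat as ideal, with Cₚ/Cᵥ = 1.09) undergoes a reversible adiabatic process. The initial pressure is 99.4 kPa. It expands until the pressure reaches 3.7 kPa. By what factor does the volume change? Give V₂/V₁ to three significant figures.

V₂/V₁ ≈ 20.5

From PV^γ = const, V₂/V₁ = (P₁/P₂)^(1/γ).
V₂/V₁ = (99.4/3.7)^(0.917) = 20.47.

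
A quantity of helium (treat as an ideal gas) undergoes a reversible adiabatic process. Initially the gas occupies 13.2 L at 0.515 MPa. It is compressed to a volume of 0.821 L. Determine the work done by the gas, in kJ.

W ≈ -54.8 kJ

γ = 5/3 for a monatomic ideal gas.
P₂ = P₁(V₁/V₂)^γ = 0.515×(13.2/0.821)^(5/3) = 52.75 MPa.
For a reversible adiabat, W_by_gas = (P₁V₁ − P₂V₂)/(γ−1).
W_by = (515000×0.0132 − 5.275×10^7×0.000821) / (2/3) = -54760 J.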